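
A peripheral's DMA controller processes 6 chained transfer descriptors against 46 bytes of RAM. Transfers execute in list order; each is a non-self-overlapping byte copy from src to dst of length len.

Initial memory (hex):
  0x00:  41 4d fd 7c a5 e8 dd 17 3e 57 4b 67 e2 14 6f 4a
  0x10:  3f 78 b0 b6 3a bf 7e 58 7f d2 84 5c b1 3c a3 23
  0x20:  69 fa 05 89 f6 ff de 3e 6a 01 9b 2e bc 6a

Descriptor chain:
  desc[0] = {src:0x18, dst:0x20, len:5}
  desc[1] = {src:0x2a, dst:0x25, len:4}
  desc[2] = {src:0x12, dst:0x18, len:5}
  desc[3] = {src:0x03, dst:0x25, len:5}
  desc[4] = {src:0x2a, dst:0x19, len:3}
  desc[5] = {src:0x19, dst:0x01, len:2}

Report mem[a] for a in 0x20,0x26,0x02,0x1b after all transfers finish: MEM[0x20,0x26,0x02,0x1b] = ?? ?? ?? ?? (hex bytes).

MEM[0x20,0x26,0x02,0x1b] = 7f a5 2e bc

  after D0: wrote 5B at 0x20 = 7fd2845cb1
  after D1: wrote 4B at 0x25 = 9b2ebc6a
  after D2: wrote 5B at 0x18 = b0b63abf7e
  after D3: wrote 5B at 0x25 = 7ca5e8dd17
  after D4: wrote 3B at 0x19 = 9b2ebc
  after D5: wrote 2B at 0x01 = 9b2e
query mem[0x20]=0x7f, mem[0x26]=0xa5, mem[0x02]=0x2e, mem[0x1b]=0xbc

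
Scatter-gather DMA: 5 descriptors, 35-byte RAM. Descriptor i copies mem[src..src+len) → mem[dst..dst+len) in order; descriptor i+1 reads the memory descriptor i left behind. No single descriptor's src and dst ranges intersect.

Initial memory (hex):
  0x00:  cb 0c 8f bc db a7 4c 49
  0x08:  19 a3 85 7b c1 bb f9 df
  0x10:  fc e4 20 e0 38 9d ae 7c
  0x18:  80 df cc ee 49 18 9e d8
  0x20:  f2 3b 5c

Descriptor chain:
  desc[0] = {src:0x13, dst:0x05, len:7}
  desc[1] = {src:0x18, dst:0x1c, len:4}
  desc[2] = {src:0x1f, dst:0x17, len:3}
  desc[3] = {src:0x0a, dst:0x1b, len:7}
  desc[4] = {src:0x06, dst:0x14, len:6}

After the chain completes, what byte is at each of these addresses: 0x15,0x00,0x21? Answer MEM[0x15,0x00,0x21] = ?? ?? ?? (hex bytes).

MEM[0x15,0x00,0x21] = 9d cb fc

[0] 0x13->0x05 len=7 : e0 38 9d ae 7c 80 df
[1] 0x18->0x1c len=4 : 80 df cc ee
[2] 0x1f->0x17 len=3 : ee f2 3b
[3] 0x0a->0x1b len=7 : 80 df c1 bb f9 df fc
[4] 0x06->0x14 len=6 : 38 9d ae 7c 80 df
query mem[0x15]=0x9d, mem[0x00]=0xcb, mem[0x21]=0xfc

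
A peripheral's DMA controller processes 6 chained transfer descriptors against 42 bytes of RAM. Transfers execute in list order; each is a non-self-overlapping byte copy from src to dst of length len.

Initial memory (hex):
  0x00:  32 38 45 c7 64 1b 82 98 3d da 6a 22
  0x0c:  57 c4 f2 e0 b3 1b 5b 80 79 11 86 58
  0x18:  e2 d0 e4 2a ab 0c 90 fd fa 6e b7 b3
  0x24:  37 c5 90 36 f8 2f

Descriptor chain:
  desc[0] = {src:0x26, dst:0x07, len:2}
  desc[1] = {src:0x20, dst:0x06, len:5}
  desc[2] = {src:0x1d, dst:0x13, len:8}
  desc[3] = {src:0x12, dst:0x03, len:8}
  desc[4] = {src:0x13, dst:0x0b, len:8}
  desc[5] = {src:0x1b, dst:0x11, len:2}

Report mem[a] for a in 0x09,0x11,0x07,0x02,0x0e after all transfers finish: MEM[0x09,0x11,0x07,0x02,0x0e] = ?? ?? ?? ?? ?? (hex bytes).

MEM[0x09,0x11,0x07,0x02,0x0e] = b7 2a fa 45 fa

#0 dst[0x07+2] := {0x90,0x36}
#1 dst[0x06+5] := {0xfa,0x6e,0xb7,0xb3,0x37}
#2 dst[0x13+8] := {0x0c,0x90,0xfd,0xfa,0x6e,0xb7,0xb3,0x37}
#3 dst[0x03+8] := {0x5b,0x0c,0x90,0xfd,0xfa,0x6e,0xb7,0xb3}
#4 dst[0x0b+8] := {0x0c,0x90,0xfd,0xfa,0x6e,0xb7,0xb3,0x37}
#5 dst[0x11+2] := {0x2a,0xab}
query mem[0x09]=0xb7, mem[0x11]=0x2a, mem[0x07]=0xfa, mem[0x02]=0x45, mem[0x0e]=0xfa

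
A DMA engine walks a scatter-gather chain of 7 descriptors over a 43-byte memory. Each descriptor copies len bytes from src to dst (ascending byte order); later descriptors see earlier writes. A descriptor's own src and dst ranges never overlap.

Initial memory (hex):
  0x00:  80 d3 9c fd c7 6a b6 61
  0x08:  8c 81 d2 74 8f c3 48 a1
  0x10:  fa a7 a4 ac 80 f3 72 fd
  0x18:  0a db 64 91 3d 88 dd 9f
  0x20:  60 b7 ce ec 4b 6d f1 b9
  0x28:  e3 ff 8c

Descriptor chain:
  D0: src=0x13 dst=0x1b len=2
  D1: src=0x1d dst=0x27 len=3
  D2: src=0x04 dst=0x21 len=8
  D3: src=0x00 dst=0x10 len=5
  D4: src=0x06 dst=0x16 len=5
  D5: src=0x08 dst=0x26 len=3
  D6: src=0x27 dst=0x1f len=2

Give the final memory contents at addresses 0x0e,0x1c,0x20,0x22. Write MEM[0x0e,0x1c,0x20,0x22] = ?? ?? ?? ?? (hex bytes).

MEM[0x0e,0x1c,0x20,0x22] = 48 80 d2 6a

[0] 0x13->0x1b len=2 : ac 80
[1] 0x1d->0x27 len=3 : 88 dd 9f
[2] 0x04->0x21 len=8 : c7 6a b6 61 8c 81 d2 74
[3] 0x00->0x10 len=5 : 80 d3 9c fd c7
[4] 0x06->0x16 len=5 : b6 61 8c 81 d2
[5] 0x08->0x26 len=3 : 8c 81 d2
[6] 0x27->0x1f len=2 : 81 d2
query mem[0x0e]=0x48, mem[0x1c]=0x80, mem[0x20]=0xd2, mem[0x22]=0x6a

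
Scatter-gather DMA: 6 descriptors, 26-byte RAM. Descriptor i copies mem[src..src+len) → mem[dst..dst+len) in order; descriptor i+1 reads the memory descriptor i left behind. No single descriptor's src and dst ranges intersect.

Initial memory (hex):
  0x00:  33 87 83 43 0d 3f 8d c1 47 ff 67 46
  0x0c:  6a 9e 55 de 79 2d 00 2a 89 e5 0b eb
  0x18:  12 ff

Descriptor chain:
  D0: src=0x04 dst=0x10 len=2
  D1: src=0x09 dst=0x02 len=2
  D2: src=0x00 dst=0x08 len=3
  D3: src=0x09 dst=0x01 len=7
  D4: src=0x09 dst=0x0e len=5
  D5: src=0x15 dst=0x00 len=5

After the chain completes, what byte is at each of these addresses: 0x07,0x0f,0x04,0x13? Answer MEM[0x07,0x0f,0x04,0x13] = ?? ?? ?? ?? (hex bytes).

D0: mem[0x10..0x11] <- [0d 3f]
D1: mem[0x02..0x03] <- [ff 67]
D2: mem[0x08..0x0a] <- [33 87 ff]
D3: mem[0x01..0x07] <- [87 ff 46 6a 9e 55 de]
D4: mem[0x0e..0x12] <- [87 ff 46 6a 9e]
D5: mem[0x00..0x04] <- [e5 0b eb 12 ff]
query mem[0x07]=0xde, mem[0x0f]=0xff, mem[0x04]=0xff, mem[0x13]=0x2a

MEM[0x07,0x0f,0x04,0x13] = de ff ff 2a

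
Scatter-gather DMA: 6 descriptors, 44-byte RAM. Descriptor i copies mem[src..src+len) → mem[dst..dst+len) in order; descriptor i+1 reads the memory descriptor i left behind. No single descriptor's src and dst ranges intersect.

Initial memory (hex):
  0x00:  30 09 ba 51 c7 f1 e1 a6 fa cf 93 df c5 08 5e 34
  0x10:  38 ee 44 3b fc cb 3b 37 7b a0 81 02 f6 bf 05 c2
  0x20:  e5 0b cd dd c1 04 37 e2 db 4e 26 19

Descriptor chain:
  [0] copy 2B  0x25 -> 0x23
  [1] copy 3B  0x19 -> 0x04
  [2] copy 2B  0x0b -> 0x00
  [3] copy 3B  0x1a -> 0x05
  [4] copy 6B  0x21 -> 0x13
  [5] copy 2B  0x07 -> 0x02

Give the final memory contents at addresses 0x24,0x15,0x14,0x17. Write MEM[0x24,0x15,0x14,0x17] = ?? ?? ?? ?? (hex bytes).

MEM[0x24,0x15,0x14,0x17] = 37 04 cd 04

[0] 0x25->0x23 len=2 : 04 37
[1] 0x19->0x04 len=3 : a0 81 02
[2] 0x0b->0x00 len=2 : df c5
[3] 0x1a->0x05 len=3 : 81 02 f6
[4] 0x21->0x13 len=6 : 0b cd 04 37 04 37
[5] 0x07->0x02 len=2 : f6 fa
query mem[0x24]=0x37, mem[0x15]=0x04, mem[0x14]=0xcd, mem[0x17]=0x04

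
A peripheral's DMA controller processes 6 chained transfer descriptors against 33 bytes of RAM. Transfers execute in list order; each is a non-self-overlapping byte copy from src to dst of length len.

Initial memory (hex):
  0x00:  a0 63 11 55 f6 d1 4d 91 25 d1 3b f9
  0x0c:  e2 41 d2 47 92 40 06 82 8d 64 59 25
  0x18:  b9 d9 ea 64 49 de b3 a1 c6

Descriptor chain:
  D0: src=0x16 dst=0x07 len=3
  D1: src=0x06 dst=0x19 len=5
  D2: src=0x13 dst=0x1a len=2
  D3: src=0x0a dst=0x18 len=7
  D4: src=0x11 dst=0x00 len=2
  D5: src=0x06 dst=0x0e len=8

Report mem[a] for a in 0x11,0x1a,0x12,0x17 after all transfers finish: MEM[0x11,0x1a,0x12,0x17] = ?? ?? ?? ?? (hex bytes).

MEM[0x11,0x1a,0x12,0x17] = b9 e2 3b 25

D0: mem[0x07..0x09] <- [59 25 b9]
D1: mem[0x19..0x1d] <- [4d 59 25 b9 3b]
D2: mem[0x1a..0x1b] <- [82 8d]
D3: mem[0x18..0x1e] <- [3b f9 e2 41 d2 47 92]
D4: mem[0x00..0x01] <- [40 06]
D5: mem[0x0e..0x15] <- [4d 59 25 b9 3b f9 e2 41]
query mem[0x11]=0xb9, mem[0x1a]=0xe2, mem[0x12]=0x3b, mem[0x17]=0x25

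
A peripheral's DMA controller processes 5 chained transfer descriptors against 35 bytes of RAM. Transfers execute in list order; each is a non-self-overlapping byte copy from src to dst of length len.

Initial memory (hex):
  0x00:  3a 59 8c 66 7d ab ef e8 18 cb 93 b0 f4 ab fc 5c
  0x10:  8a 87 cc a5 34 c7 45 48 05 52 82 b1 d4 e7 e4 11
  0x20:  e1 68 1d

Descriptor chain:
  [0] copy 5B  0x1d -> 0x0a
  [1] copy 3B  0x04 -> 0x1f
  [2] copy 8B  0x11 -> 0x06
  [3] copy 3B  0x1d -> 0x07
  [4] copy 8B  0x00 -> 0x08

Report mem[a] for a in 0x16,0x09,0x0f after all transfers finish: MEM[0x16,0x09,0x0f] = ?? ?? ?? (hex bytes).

MEM[0x16,0x09,0x0f] = 45 59 e7

  after D0: wrote 5B at 0x0a = e7e411e168
  after D1: wrote 3B at 0x1f = 7dabef
  after D2: wrote 8B at 0x06 = 87cca534c7454805
  after D3: wrote 3B at 0x07 = e7e47d
  after D4: wrote 8B at 0x08 = 3a598c667dab87e7
query mem[0x16]=0x45, mem[0x09]=0x59, mem[0x0f]=0xe7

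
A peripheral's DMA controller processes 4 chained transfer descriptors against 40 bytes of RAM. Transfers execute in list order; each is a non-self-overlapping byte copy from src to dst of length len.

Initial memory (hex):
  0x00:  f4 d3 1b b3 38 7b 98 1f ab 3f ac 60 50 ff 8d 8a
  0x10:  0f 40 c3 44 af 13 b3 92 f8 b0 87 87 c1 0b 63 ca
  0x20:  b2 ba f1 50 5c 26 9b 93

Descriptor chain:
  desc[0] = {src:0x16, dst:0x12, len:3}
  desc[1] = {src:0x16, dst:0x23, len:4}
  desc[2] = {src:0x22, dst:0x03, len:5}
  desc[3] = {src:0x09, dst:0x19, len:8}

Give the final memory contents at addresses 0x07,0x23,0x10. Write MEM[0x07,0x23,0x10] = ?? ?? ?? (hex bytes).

MEM[0x07,0x23,0x10] = b0 b3 0f

D0: mem[0x12..0x14] <- [b3 92 f8]
D1: mem[0x23..0x26] <- [b3 92 f8 b0]
D2: mem[0x03..0x07] <- [f1 b3 92 f8 b0]
D3: mem[0x19..0x20] <- [3f ac 60 50 ff 8d 8a 0f]
query mem[0x07]=0xb0, mem[0x23]=0xb3, mem[0x10]=0x0f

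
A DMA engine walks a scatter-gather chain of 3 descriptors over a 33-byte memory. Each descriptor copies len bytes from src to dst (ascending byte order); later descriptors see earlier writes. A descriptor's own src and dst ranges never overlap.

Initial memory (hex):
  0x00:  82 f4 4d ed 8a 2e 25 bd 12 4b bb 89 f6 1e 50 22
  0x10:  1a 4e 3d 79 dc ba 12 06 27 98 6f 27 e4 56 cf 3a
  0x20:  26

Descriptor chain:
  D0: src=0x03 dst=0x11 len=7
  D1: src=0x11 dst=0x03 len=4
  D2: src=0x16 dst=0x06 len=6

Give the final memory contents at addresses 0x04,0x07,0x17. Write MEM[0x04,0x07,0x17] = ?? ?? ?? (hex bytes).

[0] 0x03->0x11 len=7 : ed 8a 2e 25 bd 12 4b
[1] 0x11->0x03 len=4 : ed 8a 2e 25
[2] 0x16->0x06 len=6 : 12 4b 27 98 6f 27
query mem[0x04]=0x8a, mem[0x07]=0x4b, mem[0x17]=0x4b

MEM[0x04,0x07,0x17] = 8a 4b 4b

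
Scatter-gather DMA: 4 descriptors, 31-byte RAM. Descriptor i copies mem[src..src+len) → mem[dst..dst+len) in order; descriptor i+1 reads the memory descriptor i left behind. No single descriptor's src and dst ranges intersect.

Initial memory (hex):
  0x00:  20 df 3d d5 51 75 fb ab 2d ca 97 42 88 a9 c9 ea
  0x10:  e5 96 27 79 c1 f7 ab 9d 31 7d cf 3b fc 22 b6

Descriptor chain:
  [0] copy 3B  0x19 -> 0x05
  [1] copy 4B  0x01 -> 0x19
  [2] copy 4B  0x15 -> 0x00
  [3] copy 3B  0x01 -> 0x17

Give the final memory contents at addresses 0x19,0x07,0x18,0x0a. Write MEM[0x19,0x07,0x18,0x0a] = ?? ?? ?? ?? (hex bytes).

MEM[0x19,0x07,0x18,0x0a] = 31 3b 9d 97

[0] 0x19->0x05 len=3 : 7d cf 3b
[1] 0x01->0x19 len=4 : df 3d d5 51
[2] 0x15->0x00 len=4 : f7 ab 9d 31
[3] 0x01->0x17 len=3 : ab 9d 31
query mem[0x19]=0x31, mem[0x07]=0x3b, mem[0x18]=0x9d, mem[0x0a]=0x97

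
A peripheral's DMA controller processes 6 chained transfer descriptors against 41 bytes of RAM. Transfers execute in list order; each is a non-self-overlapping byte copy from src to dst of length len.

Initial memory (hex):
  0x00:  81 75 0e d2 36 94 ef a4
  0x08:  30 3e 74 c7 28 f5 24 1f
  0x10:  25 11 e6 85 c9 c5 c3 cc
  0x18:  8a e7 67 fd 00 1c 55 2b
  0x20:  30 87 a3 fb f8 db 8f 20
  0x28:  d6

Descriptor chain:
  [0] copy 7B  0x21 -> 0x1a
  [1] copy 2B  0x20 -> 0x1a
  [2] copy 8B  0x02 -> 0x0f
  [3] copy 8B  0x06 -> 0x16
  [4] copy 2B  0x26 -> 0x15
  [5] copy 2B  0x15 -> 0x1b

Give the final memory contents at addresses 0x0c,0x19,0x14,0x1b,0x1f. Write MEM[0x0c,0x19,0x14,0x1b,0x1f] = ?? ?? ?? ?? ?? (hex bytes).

#0 dst[0x1a+7] := {0x87,0xa3,0xfb,0xf8,0xdb,0x8f,0x20}
#1 dst[0x1a+2] := {0x20,0x87}
#2 dst[0x0f+8] := {0x0e,0xd2,0x36,0x94,0xef,0xa4,0x30,0x3e}
#3 dst[0x16+8] := {0xef,0xa4,0x30,0x3e,0x74,0xc7,0x28,0xf5}
#4 dst[0x15+2] := {0x8f,0x20}
#5 dst[0x1b+2] := {0x8f,0x20}
query mem[0x0c]=0x28, mem[0x19]=0x3e, mem[0x14]=0xa4, mem[0x1b]=0x8f, mem[0x1f]=0x8f

MEM[0x0c,0x19,0x14,0x1b,0x1f] = 28 3e a4 8f 8f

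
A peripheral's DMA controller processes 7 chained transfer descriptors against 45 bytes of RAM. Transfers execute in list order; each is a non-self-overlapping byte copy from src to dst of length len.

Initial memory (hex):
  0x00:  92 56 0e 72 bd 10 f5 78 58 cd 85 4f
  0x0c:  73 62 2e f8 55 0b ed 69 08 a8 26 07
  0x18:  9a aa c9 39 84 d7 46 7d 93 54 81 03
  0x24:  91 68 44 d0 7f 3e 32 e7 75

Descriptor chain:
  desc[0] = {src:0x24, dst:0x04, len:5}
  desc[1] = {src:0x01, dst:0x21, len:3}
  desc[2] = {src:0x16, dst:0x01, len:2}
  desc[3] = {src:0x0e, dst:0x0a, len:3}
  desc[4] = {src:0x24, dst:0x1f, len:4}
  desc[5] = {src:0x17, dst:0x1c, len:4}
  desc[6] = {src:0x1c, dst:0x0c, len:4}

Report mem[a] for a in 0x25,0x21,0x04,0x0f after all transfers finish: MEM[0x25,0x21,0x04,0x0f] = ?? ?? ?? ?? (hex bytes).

#0 dst[0x04+5] := {0x91,0x68,0x44,0xd0,0x7f}
#1 dst[0x21+3] := {0x56,0x0e,0x72}
#2 dst[0x01+2] := {0x26,0x07}
#3 dst[0x0a+3] := {0x2e,0xf8,0x55}
#4 dst[0x1f+4] := {0x91,0x68,0x44,0xd0}
#5 dst[0x1c+4] := {0x07,0x9a,0xaa,0xc9}
#6 dst[0x0c+4] := {0x07,0x9a,0xaa,0xc9}
query mem[0x25]=0x68, mem[0x21]=0x44, mem[0x04]=0x91, mem[0x0f]=0xc9

MEM[0x25,0x21,0x04,0x0f] = 68 44 91 c9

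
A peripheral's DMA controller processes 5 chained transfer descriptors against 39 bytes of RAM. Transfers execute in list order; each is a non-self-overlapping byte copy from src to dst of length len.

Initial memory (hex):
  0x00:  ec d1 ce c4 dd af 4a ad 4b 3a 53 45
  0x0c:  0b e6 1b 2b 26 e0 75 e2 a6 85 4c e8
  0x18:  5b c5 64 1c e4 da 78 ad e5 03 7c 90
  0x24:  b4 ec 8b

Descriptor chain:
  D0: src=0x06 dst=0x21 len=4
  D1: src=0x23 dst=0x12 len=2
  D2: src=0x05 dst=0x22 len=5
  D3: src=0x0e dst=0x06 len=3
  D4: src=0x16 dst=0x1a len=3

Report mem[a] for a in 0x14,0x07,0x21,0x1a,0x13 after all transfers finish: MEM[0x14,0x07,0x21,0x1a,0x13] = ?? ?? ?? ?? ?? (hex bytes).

MEM[0x14,0x07,0x21,0x1a,0x13] = a6 2b 4a 4c 3a

#0 dst[0x21+4] := {0x4a,0xad,0x4b,0x3a}
#1 dst[0x12+2] := {0x4b,0x3a}
#2 dst[0x22+5] := {0xaf,0x4a,0xad,0x4b,0x3a}
#3 dst[0x06+3] := {0x1b,0x2b,0x26}
#4 dst[0x1a+3] := {0x4c,0xe8,0x5b}
query mem[0x14]=0xa6, mem[0x07]=0x2b, mem[0x21]=0x4a, mem[0x1a]=0x4c, mem[0x13]=0x3a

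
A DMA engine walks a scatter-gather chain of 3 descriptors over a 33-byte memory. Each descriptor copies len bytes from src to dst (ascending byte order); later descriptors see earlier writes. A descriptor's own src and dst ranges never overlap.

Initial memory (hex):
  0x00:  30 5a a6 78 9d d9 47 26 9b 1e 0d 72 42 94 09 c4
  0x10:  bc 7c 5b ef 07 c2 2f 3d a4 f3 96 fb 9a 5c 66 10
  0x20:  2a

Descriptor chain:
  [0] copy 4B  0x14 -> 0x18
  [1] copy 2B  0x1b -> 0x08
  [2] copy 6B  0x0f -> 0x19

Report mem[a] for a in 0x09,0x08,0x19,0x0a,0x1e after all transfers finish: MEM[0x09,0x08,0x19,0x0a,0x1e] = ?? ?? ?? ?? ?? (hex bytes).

MEM[0x09,0x08,0x19,0x0a,0x1e] = 9a 3d c4 0d 07

#0 dst[0x18+4] := {0x07,0xc2,0x2f,0x3d}
#1 dst[0x08+2] := {0x3d,0x9a}
#2 dst[0x19+6] := {0xc4,0xbc,0x7c,0x5b,0xef,0x07}
query mem[0x09]=0x9a, mem[0x08]=0x3d, mem[0x19]=0xc4, mem[0x0a]=0x0d, mem[0x1e]=0x07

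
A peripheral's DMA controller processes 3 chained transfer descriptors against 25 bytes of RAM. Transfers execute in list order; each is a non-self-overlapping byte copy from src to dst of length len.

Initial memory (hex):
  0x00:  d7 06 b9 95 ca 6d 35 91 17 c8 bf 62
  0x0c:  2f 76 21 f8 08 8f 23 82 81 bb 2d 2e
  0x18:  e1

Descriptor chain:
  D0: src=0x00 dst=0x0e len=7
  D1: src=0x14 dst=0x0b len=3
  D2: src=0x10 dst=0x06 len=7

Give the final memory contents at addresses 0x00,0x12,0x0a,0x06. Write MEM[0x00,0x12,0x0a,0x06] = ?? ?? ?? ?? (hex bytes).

#0 dst[0x0e+7] := {0xd7,0x06,0xb9,0x95,0xca,0x6d,0x35}
#1 dst[0x0b+3] := {0x35,0xbb,0x2d}
#2 dst[0x06+7] := {0xb9,0x95,0xca,0x6d,0x35,0xbb,0x2d}
query mem[0x00]=0xd7, mem[0x12]=0xca, mem[0x0a]=0x35, mem[0x06]=0xb9

MEM[0x00,0x12,0x0a,0x06] = d7 ca 35 b9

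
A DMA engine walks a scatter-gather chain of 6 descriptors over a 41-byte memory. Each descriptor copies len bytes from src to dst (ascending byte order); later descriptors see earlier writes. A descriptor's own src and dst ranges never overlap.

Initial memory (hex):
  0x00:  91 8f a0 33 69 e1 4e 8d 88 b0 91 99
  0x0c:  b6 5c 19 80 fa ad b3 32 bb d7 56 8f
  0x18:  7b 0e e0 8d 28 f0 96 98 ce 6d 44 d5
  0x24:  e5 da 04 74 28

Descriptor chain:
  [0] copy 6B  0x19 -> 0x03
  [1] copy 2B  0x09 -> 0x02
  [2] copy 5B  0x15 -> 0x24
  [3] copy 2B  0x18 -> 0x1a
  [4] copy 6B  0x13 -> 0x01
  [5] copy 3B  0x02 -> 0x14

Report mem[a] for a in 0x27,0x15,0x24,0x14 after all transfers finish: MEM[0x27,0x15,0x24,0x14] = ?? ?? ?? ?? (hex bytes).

D0: mem[0x03..0x08] <- [0e e0 8d 28 f0 96]
D1: mem[0x02..0x03] <- [b0 91]
D2: mem[0x24..0x28] <- [d7 56 8f 7b 0e]
D3: mem[0x1a..0x1b] <- [7b 0e]
D4: mem[0x01..0x06] <- [32 bb d7 56 8f 7b]
D5: mem[0x14..0x16] <- [bb d7 56]
query mem[0x27]=0x7b, mem[0x15]=0xd7, mem[0x24]=0xd7, mem[0x14]=0xbb

MEM[0x27,0x15,0x24,0x14] = 7b d7 d7 bb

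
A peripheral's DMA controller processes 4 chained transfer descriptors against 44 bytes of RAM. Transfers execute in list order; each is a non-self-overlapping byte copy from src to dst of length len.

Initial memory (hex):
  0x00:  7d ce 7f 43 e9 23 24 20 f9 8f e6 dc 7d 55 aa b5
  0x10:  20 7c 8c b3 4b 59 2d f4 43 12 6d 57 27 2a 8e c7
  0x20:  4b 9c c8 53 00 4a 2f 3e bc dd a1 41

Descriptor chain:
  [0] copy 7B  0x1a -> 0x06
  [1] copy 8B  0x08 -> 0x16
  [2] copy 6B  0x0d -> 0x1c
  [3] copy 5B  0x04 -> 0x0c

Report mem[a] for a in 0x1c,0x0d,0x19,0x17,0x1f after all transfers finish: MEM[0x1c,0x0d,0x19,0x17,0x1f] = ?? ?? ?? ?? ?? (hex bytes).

MEM[0x1c,0x0d,0x19,0x17,0x1f] = 55 23 c7 2a 20

  after D0: wrote 7B at 0x06 = 6d57272a8ec74b
  after D1: wrote 8B at 0x16 = 272a8ec74b55aab5
  after D2: wrote 6B at 0x1c = 55aab5207c8c
  after D3: wrote 5B at 0x0c = e9236d5727
query mem[0x1c]=0x55, mem[0x0d]=0x23, mem[0x19]=0xc7, mem[0x17]=0x2a, mem[0x1f]=0x20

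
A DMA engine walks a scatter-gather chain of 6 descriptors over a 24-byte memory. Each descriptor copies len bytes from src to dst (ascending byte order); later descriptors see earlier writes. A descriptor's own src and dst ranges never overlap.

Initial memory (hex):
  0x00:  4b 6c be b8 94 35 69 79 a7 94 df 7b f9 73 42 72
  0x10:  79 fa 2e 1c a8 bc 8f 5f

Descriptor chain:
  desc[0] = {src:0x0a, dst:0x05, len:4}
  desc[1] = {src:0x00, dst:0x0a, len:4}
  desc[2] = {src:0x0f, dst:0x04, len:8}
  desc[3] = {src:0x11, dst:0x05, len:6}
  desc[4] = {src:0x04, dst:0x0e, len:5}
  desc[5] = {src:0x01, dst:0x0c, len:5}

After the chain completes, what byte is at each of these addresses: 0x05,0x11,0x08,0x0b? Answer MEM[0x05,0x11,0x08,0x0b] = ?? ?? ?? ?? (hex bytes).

  after D0: wrote 4B at 0x05 = df7bf973
  after D1: wrote 4B at 0x0a = 4b6cbeb8
  after D2: wrote 8B at 0x04 = 7279fa2e1ca8bc8f
  after D3: wrote 6B at 0x05 = fa2e1ca8bc8f
  after D4: wrote 5B at 0x0e = 72fa2e1ca8
  after D5: wrote 5B at 0x0c = 6cbeb872fa
query mem[0x05]=0xfa, mem[0x11]=0x1c, mem[0x08]=0xa8, mem[0x0b]=0x8f

MEM[0x05,0x11,0x08,0x0b] = fa 1c a8 8f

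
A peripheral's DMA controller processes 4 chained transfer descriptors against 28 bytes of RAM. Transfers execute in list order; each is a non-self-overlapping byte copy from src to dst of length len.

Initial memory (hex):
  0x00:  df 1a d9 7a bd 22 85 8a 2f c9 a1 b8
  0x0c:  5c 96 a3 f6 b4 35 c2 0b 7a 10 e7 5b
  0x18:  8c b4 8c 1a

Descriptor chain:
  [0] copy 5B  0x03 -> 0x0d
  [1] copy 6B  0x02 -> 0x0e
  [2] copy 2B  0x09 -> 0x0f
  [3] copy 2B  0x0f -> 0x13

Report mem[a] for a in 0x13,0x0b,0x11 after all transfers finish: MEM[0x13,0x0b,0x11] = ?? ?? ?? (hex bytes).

MEM[0x13,0x0b,0x11] = c9 b8 22

#0 dst[0x0d+5] := {0x7a,0xbd,0x22,0x85,0x8a}
#1 dst[0x0e+6] := {0xd9,0x7a,0xbd,0x22,0x85,0x8a}
#2 dst[0x0f+2] := {0xc9,0xa1}
#3 dst[0x13+2] := {0xc9,0xa1}
query mem[0x13]=0xc9, mem[0x0b]=0xb8, mem[0x11]=0x22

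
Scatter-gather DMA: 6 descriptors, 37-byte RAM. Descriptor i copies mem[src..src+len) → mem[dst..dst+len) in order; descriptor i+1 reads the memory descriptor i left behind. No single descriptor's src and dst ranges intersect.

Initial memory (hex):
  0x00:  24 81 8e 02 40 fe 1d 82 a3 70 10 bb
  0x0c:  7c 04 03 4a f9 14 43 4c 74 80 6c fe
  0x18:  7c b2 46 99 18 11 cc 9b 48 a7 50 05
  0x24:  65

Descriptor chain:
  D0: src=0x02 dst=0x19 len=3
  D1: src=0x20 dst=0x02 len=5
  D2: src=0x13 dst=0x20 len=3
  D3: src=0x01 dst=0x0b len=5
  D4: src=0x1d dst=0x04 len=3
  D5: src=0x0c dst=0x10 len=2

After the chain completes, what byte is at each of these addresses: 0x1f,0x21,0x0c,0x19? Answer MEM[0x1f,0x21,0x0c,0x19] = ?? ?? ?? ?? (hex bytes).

MEM[0x1f,0x21,0x0c,0x19] = 9b 74 48 8e

D0: mem[0x19..0x1b] <- [8e 02 40]
D1: mem[0x02..0x06] <- [48 a7 50 05 65]
D2: mem[0x20..0x22] <- [4c 74 80]
D3: mem[0x0b..0x0f] <- [81 48 a7 50 05]
D4: mem[0x04..0x06] <- [11 cc 9b]
D5: mem[0x10..0x11] <- [48 a7]
query mem[0x1f]=0x9b, mem[0x21]=0x74, mem[0x0c]=0x48, mem[0x19]=0x8e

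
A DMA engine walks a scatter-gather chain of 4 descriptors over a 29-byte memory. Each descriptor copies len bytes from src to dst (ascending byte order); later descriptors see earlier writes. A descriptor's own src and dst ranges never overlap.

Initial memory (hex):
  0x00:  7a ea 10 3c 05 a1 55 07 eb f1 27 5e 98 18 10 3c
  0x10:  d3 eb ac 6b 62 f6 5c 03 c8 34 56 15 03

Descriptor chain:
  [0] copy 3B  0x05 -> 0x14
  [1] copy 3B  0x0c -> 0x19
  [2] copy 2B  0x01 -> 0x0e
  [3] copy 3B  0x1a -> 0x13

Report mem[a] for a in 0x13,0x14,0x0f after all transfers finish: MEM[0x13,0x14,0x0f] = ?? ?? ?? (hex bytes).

D0: mem[0x14..0x16] <- [a1 55 07]
D1: mem[0x19..0x1b] <- [98 18 10]
D2: mem[0x0e..0x0f] <- [ea 10]
D3: mem[0x13..0x15] <- [18 10 03]
query mem[0x13]=0x18, mem[0x14]=0x10, mem[0x0f]=0x10

MEM[0x13,0x14,0x0f] = 18 10 10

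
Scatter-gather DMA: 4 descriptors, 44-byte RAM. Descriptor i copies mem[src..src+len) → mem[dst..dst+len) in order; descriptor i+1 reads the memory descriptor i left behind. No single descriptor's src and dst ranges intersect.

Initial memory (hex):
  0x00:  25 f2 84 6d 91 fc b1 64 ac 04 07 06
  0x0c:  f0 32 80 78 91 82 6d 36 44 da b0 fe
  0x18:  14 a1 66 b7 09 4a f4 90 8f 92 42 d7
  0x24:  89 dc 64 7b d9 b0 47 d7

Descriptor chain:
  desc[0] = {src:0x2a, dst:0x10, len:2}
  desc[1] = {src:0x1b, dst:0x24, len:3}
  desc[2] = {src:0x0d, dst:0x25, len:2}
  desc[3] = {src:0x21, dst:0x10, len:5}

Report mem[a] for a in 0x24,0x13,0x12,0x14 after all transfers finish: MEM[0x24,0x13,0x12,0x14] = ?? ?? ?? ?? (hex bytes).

D0: mem[0x10..0x11] <- [47 d7]
D1: mem[0x24..0x26] <- [b7 09 4a]
D2: mem[0x25..0x26] <- [32 80]
D3: mem[0x10..0x14] <- [92 42 d7 b7 32]
query mem[0x24]=0xb7, mem[0x13]=0xb7, mem[0x12]=0xd7, mem[0x14]=0x32

MEM[0x24,0x13,0x12,0x14] = b7 b7 d7 32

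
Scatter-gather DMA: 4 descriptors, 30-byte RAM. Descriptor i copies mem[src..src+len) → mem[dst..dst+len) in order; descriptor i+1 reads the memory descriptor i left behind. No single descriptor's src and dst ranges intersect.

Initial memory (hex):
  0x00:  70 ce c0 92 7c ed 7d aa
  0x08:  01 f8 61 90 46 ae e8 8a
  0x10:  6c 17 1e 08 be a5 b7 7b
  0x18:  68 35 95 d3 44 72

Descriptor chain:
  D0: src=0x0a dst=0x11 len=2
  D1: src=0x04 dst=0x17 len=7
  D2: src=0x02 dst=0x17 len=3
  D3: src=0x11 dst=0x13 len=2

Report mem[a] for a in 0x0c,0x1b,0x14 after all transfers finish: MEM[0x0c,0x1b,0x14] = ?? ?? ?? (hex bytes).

  after D0: wrote 2B at 0x11 = 6190
  after D1: wrote 7B at 0x17 = 7ced7daa01f861
  after D2: wrote 3B at 0x17 = c0927c
  after D3: wrote 2B at 0x13 = 6190
query mem[0x0c]=0x46, mem[0x1b]=0x01, mem[0x14]=0x90

MEM[0x0c,0x1b,0x14] = 46 01 90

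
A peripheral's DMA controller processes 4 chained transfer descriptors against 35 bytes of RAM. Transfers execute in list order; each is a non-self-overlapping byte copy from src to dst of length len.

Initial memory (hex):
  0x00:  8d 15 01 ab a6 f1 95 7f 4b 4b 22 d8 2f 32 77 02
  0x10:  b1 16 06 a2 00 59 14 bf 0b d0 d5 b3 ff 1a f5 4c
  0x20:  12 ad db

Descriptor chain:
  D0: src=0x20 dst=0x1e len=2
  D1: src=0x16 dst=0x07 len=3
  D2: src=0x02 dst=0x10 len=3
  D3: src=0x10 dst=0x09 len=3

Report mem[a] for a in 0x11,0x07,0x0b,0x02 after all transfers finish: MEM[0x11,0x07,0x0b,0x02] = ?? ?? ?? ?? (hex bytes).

[0] 0x20->0x1e len=2 : 12 ad
[1] 0x16->0x07 len=3 : 14 bf 0b
[2] 0x02->0x10 len=3 : 01 ab a6
[3] 0x10->0x09 len=3 : 01 ab a6
query mem[0x11]=0xab, mem[0x07]=0x14, mem[0x0b]=0xa6, mem[0x02]=0x01

MEM[0x11,0x07,0x0b,0x02] = ab 14 a6 01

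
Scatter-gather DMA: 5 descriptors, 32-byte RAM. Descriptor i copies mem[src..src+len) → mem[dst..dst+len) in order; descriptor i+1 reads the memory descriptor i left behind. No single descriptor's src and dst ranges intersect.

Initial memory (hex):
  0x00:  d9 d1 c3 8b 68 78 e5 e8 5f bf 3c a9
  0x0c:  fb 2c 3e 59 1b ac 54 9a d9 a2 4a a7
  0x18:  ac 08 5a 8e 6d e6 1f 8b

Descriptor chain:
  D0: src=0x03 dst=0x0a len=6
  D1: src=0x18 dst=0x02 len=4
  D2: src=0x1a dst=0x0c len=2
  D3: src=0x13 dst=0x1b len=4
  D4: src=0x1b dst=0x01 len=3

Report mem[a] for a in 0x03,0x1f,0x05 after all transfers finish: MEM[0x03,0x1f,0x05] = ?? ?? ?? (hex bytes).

  after D0: wrote 6B at 0x0a = 8b6878e5e85f
  after D1: wrote 4B at 0x02 = ac085a8e
  after D2: wrote 2B at 0x0c = 5a8e
  after D3: wrote 4B at 0x1b = 9ad9a24a
  after D4: wrote 3B at 0x01 = 9ad9a2
query mem[0x03]=0xa2, mem[0x1f]=0x8b, mem[0x05]=0x8e

MEM[0x03,0x1f,0x05] = a2 8b 8e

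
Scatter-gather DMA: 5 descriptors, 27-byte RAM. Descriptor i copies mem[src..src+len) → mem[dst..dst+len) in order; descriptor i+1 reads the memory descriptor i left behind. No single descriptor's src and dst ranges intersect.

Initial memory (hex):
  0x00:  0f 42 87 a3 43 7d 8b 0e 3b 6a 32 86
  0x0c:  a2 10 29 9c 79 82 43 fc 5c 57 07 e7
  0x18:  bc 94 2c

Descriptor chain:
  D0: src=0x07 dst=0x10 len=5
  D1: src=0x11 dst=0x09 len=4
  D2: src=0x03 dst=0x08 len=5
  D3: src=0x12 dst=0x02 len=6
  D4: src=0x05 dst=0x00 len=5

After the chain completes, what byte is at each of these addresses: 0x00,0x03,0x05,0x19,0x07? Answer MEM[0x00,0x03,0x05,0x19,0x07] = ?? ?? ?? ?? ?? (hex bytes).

MEM[0x00,0x03,0x05,0x19,0x07] = 57 a3 57 94 e7

[0] 0x07->0x10 len=5 : 0e 3b 6a 32 86
[1] 0x11->0x09 len=4 : 3b 6a 32 86
[2] 0x03->0x08 len=5 : a3 43 7d 8b 0e
[3] 0x12->0x02 len=6 : 6a 32 86 57 07 e7
[4] 0x05->0x00 len=5 : 57 07 e7 a3 43
query mem[0x00]=0x57, mem[0x03]=0xa3, mem[0x05]=0x57, mem[0x19]=0x94, mem[0x07]=0xe7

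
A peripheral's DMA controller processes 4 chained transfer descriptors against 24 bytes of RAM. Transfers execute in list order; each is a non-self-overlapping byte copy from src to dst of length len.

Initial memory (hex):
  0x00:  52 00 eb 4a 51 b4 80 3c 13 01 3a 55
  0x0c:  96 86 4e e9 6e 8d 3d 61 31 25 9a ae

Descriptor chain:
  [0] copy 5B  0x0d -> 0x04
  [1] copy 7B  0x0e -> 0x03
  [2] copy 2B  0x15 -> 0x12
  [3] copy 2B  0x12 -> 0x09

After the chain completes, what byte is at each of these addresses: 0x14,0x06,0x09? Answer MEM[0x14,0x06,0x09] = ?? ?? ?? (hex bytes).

  after D0: wrote 5B at 0x04 = 864ee96e8d
  after D1: wrote 7B at 0x03 = 4ee96e8d3d6131
  after D2: wrote 2B at 0x12 = 259a
  after D3: wrote 2B at 0x09 = 259a
query mem[0x14]=0x31, mem[0x06]=0x8d, mem[0x09]=0x25

MEM[0x14,0x06,0x09] = 31 8d 25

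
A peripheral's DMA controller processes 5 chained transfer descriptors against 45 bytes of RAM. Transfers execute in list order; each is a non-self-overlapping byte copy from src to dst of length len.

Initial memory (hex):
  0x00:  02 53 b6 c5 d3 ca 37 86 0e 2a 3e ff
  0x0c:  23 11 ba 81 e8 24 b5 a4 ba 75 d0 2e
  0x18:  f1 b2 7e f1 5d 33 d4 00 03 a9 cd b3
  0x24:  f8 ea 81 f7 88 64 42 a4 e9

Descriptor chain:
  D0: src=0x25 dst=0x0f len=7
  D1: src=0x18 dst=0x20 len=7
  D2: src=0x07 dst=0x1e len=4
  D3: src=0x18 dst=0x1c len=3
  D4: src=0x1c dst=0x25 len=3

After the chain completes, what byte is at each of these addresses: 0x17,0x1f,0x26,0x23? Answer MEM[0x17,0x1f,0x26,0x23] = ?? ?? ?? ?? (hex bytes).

MEM[0x17,0x1f,0x26,0x23] = 2e 0e b2 f1

  after D0: wrote 7B at 0x0f = ea81f7886442a4
  after D1: wrote 7B at 0x20 = f1b27ef15d33d4
  after D2: wrote 4B at 0x1e = 860e2a3e
  after D3: wrote 3B at 0x1c = f1b27e
  after D4: wrote 3B at 0x25 = f1b27e
query mem[0x17]=0x2e, mem[0x1f]=0x0e, mem[0x26]=0xb2, mem[0x23]=0xf1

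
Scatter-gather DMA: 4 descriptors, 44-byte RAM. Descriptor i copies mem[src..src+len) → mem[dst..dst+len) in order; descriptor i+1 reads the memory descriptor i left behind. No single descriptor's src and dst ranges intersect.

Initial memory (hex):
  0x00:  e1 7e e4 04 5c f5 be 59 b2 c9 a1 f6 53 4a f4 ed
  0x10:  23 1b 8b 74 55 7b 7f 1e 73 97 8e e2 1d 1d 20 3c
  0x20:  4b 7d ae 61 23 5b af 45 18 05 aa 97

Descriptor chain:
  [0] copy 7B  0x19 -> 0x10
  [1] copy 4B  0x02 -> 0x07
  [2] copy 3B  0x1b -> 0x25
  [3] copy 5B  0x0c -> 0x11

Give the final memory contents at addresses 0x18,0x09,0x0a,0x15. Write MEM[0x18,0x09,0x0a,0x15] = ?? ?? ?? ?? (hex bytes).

MEM[0x18,0x09,0x0a,0x15] = 73 5c f5 97

  after D0: wrote 7B at 0x10 = 978ee21d1d203c
  after D1: wrote 4B at 0x07 = e4045cf5
  after D2: wrote 3B at 0x25 = e21d1d
  after D3: wrote 5B at 0x11 = 534af4ed97
query mem[0x18]=0x73, mem[0x09]=0x5c, mem[0x0a]=0xf5, mem[0x15]=0x97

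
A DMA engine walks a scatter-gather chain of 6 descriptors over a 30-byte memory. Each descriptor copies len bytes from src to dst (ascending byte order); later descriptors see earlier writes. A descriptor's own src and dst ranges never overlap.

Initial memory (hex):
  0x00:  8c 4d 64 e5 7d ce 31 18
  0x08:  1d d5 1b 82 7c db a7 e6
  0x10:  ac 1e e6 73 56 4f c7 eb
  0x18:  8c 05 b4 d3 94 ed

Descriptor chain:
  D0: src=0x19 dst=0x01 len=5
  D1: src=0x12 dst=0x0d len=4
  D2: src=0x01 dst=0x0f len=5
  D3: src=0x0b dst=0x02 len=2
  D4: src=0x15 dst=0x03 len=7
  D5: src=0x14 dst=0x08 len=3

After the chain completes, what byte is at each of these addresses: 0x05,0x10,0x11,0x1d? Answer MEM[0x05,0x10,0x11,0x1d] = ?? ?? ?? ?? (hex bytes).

  after D0: wrote 5B at 0x01 = 05b4d394ed
  after D1: wrote 4B at 0x0d = e673564f
  after D2: wrote 5B at 0x0f = 05b4d394ed
  after D3: wrote 2B at 0x02 = 827c
  after D4: wrote 7B at 0x03 = 4fc7eb8c05b4d3
  after D5: wrote 3B at 0x08 = 564fc7
query mem[0x05]=0xeb, mem[0x10]=0xb4, mem[0x11]=0xd3, mem[0x1d]=0xed

MEM[0x05,0x10,0x11,0x1d] = eb b4 d3 ed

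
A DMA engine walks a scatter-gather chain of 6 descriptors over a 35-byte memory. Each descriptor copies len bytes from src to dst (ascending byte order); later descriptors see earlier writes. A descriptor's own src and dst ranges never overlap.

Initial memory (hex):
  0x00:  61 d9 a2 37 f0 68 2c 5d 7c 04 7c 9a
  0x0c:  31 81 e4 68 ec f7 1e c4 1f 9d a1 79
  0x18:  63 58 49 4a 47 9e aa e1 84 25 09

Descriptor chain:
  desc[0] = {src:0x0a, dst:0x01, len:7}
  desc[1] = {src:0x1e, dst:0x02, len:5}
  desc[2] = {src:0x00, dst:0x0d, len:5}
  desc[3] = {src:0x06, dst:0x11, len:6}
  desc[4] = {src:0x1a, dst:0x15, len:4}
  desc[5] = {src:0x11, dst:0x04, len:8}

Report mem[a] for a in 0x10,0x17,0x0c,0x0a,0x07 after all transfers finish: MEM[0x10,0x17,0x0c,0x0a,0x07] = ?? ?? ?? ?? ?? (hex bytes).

MEM[0x10,0x17,0x0c,0x0a,0x07] = e1 47 31 47 04

#0 dst[0x01+7] := {0x7c,0x9a,0x31,0x81,0xe4,0x68,0xec}
#1 dst[0x02+5] := {0xaa,0xe1,0x84,0x25,0x09}
#2 dst[0x0d+5] := {0x61,0x7c,0xaa,0xe1,0x84}
#3 dst[0x11+6] := {0x09,0xec,0x7c,0x04,0x7c,0x9a}
#4 dst[0x15+4] := {0x49,0x4a,0x47,0x9e}
#5 dst[0x04+8] := {0x09,0xec,0x7c,0x04,0x49,0x4a,0x47,0x9e}
query mem[0x10]=0xe1, mem[0x17]=0x47, mem[0x0c]=0x31, mem[0x0a]=0x47, mem[0x07]=0x04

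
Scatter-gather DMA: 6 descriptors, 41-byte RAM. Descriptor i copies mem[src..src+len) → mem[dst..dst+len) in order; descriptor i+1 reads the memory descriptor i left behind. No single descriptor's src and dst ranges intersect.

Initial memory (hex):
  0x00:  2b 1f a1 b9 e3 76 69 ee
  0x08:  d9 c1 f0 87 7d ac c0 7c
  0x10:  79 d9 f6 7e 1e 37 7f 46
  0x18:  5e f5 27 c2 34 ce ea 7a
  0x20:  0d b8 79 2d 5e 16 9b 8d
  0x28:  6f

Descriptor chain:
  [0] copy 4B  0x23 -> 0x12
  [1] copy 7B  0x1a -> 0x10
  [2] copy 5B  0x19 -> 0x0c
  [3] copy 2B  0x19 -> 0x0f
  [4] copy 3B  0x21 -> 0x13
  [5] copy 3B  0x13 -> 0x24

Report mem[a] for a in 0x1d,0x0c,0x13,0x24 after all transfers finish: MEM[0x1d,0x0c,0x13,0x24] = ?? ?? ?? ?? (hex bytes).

MEM[0x1d,0x0c,0x13,0x24] = ce f5 b8 b8

[0] 0x23->0x12 len=4 : 2d 5e 16 9b
[1] 0x1a->0x10 len=7 : 27 c2 34 ce ea 7a 0d
[2] 0x19->0x0c len=5 : f5 27 c2 34 ce
[3] 0x19->0x0f len=2 : f5 27
[4] 0x21->0x13 len=3 : b8 79 2d
[5] 0x13->0x24 len=3 : b8 79 2d
query mem[0x1d]=0xce, mem[0x0c]=0xf5, mem[0x13]=0xb8, mem[0x24]=0xb8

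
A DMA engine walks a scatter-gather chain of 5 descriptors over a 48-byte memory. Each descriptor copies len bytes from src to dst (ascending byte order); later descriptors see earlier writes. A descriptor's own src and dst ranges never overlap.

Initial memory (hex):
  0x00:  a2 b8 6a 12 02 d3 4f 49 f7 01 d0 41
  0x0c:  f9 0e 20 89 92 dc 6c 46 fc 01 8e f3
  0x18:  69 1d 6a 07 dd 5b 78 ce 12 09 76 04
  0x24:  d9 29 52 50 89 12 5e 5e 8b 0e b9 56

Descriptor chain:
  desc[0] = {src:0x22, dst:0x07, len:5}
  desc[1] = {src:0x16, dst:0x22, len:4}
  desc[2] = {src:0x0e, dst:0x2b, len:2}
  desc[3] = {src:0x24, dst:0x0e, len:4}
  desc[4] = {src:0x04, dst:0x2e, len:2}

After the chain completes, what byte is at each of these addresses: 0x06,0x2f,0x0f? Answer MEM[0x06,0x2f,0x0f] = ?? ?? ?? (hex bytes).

#0 dst[0x07+5] := {0x76,0x04,0xd9,0x29,0x52}
#1 dst[0x22+4] := {0x8e,0xf3,0x69,0x1d}
#2 dst[0x2b+2] := {0x20,0x89}
#3 dst[0x0e+4] := {0x69,0x1d,0x52,0x50}
#4 dst[0x2e+2] := {0x02,0xd3}
query mem[0x06]=0x4f, mem[0x2f]=0xd3, mem[0x0f]=0x1d

MEM[0x06,0x2f,0x0f] = 4f d3 1d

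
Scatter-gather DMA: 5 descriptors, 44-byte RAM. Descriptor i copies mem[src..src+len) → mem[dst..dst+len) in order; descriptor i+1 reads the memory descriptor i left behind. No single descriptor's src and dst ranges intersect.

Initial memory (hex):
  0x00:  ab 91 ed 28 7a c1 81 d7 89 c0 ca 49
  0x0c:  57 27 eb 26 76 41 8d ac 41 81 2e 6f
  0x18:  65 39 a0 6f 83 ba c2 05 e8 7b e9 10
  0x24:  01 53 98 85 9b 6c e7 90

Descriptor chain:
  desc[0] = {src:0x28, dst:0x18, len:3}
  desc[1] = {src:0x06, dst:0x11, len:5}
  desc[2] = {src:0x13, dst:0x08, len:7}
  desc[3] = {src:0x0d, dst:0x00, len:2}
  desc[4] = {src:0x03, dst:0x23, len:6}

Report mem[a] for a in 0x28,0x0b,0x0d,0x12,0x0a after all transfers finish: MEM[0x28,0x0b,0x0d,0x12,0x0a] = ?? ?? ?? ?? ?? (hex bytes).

MEM[0x28,0x0b,0x0d,0x12,0x0a] = 89 2e 9b d7 ca

#0 dst[0x18+3] := {0x9b,0x6c,0xe7}
#1 dst[0x11+5] := {0x81,0xd7,0x89,0xc0,0xca}
#2 dst[0x08+7] := {0x89,0xc0,0xca,0x2e,0x6f,0x9b,0x6c}
#3 dst[0x00+2] := {0x9b,0x6c}
#4 dst[0x23+6] := {0x28,0x7a,0xc1,0x81,0xd7,0x89}
query mem[0x28]=0x89, mem[0x0b]=0x2e, mem[0x0d]=0x9b, mem[0x12]=0xd7, mem[0x0a]=0xca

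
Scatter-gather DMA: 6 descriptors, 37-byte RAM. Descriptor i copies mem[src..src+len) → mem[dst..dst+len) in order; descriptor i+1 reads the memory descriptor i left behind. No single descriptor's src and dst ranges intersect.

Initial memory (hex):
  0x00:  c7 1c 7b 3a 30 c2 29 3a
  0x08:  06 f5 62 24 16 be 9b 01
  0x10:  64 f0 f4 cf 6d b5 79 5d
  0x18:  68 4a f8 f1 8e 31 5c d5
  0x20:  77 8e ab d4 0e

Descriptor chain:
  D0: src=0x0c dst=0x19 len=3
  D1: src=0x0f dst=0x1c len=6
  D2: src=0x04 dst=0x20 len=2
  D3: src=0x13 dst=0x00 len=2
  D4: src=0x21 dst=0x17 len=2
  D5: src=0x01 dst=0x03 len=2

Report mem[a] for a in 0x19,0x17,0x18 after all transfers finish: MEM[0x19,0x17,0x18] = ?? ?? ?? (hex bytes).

  after D0: wrote 3B at 0x19 = 16be9b
  after D1: wrote 6B at 0x1c = 0164f0f4cf6d
  after D2: wrote 2B at 0x20 = 30c2
  after D3: wrote 2B at 0x00 = cf6d
  after D4: wrote 2B at 0x17 = c2ab
  after D5: wrote 2B at 0x03 = 6d7b
query mem[0x19]=0x16, mem[0x17]=0xc2, mem[0x18]=0xab

MEM[0x19,0x17,0x18] = 16 c2 ab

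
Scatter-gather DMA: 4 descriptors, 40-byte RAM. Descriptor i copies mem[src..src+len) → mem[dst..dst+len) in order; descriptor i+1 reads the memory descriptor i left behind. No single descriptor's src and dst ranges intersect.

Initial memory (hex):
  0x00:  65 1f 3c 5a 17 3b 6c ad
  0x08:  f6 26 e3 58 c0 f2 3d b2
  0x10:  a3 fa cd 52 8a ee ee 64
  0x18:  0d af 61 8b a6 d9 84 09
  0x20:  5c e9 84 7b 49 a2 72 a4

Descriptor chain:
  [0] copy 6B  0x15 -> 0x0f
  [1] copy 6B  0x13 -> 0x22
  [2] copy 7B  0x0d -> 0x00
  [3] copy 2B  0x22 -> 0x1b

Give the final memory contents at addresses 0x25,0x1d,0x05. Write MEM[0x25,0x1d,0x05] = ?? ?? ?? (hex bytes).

MEM[0x25,0x1d,0x05] = ee d9 0d

#0 dst[0x0f+6] := {0xee,0xee,0x64,0x0d,0xaf,0x61}
#1 dst[0x22+6] := {0xaf,0x61,0xee,0xee,0x64,0x0d}
#2 dst[0x00+7] := {0xf2,0x3d,0xee,0xee,0x64,0x0d,0xaf}
#3 dst[0x1b+2] := {0xaf,0x61}
query mem[0x25]=0xee, mem[0x1d]=0xd9, mem[0x05]=0x0d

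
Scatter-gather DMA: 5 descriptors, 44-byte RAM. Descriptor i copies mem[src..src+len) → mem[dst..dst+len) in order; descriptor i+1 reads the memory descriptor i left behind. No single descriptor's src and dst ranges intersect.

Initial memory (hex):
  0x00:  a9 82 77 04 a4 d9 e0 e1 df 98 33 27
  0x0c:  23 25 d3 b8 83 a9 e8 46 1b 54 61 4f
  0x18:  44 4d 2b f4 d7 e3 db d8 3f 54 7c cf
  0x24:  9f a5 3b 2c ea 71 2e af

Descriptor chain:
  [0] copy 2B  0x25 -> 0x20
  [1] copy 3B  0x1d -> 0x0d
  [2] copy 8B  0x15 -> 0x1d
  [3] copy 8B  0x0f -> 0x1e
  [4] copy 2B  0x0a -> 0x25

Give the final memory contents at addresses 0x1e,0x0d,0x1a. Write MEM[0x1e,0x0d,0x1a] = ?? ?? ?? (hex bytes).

  after D0: wrote 2B at 0x20 = a53b
  after D1: wrote 3B at 0x0d = e3dbd8
  after D2: wrote 8B at 0x1d = 54614f444d2bf4d7
  after D3: wrote 8B at 0x1e = d883a9e8461b5461
  after D4: wrote 2B at 0x25 = 3327
query mem[0x1e]=0xd8, mem[0x0d]=0xe3, mem[0x1a]=0x2b

MEM[0x1e,0x0d,0x1a] = d8 e3 2b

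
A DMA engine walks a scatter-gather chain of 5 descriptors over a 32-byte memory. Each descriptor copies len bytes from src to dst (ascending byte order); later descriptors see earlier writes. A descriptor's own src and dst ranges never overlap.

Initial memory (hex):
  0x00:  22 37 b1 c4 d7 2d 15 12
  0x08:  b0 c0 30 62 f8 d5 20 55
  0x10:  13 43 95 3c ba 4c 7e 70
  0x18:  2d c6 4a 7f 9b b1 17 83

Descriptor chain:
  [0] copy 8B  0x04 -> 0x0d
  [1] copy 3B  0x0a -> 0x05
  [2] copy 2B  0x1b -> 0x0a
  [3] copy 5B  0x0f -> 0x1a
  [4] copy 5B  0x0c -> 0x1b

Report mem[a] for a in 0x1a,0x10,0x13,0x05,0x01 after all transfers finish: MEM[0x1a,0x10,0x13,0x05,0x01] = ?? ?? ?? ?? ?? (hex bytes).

MEM[0x1a,0x10,0x13,0x05,0x01] = 15 12 30 30 37

D0: mem[0x0d..0x14] <- [d7 2d 15 12 b0 c0 30 62]
D1: mem[0x05..0x07] <- [30 62 f8]
D2: mem[0x0a..0x0b] <- [7f 9b]
D3: mem[0x1a..0x1e] <- [15 12 b0 c0 30]
D4: mem[0x1b..0x1f] <- [f8 d7 2d 15 12]
query mem[0x1a]=0x15, mem[0x10]=0x12, mem[0x13]=0x30, mem[0x05]=0x30, mem[0x01]=0x37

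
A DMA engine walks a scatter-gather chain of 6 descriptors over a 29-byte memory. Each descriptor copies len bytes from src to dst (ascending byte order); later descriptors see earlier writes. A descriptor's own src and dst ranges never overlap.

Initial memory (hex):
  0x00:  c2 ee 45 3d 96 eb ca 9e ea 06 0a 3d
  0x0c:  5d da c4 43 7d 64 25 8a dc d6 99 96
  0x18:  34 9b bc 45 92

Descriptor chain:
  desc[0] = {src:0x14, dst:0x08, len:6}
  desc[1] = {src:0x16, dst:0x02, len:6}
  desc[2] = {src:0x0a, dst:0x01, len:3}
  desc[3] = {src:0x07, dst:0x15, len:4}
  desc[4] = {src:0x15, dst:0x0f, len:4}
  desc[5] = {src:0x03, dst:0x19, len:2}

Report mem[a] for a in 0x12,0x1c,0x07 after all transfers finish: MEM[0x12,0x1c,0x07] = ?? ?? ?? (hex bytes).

  after D0: wrote 6B at 0x08 = dcd69996349b
  after D1: wrote 6B at 0x02 = 9996349bbc45
  after D2: wrote 3B at 0x01 = 999634
  after D3: wrote 4B at 0x15 = 45dcd699
  after D4: wrote 4B at 0x0f = 45dcd699
  after D5: wrote 2B at 0x19 = 3434
query mem[0x12]=0x99, mem[0x1c]=0x92, mem[0x07]=0x45

MEM[0x12,0x1c,0x07] = 99 92 45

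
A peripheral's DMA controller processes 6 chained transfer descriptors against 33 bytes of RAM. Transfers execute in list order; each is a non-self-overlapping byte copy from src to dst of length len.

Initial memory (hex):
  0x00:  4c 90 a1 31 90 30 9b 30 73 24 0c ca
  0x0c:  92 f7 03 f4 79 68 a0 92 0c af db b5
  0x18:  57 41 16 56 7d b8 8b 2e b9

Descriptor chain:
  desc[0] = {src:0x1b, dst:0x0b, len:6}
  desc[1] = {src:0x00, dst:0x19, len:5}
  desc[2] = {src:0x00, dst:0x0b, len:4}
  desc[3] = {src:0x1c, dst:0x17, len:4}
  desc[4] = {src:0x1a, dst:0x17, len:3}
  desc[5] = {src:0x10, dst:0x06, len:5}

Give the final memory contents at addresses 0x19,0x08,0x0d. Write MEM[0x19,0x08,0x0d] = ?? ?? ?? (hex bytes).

D0: mem[0x0b..0x10] <- [56 7d b8 8b 2e b9]
D1: mem[0x19..0x1d] <- [4c 90 a1 31 90]
D2: mem[0x0b..0x0e] <- [4c 90 a1 31]
D3: mem[0x17..0x1a] <- [31 90 8b 2e]
D4: mem[0x17..0x19] <- [2e a1 31]
D5: mem[0x06..0x0a] <- [b9 68 a0 92 0c]
query mem[0x19]=0x31, mem[0x08]=0xa0, mem[0x0d]=0xa1

MEM[0x19,0x08,0x0d] = 31 a0 a1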